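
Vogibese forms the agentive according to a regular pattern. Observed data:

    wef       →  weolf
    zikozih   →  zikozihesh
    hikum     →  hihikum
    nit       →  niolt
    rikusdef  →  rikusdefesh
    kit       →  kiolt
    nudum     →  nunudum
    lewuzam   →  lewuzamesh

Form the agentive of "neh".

wef and rikusdef both end in -f yet inflect differently (weolf, rikusdefesh), so the final letter is not what conditions the rule; the number of vowels is.
"neh" has 1 vowel. The stems with 1 vowel (wef → weolf, nit → niolt, kit → kiolt) insert -ol- after the first vowel.
So neh → neolh.

neolh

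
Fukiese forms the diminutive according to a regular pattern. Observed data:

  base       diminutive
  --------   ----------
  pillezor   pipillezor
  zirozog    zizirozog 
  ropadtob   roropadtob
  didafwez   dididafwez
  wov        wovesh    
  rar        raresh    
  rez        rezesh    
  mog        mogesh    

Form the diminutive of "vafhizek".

vavafhizek

"vafhizek" has 3 vowels. The stems with 3 vowels (pillezor → pipillezor, zirozog → zizirozog, ropadtob → roropadtob) repeat the first consonant+vowel as a prefix.
The other pattern: stems with 1 vowel add -esh.
So vafhizek → vavafhizek.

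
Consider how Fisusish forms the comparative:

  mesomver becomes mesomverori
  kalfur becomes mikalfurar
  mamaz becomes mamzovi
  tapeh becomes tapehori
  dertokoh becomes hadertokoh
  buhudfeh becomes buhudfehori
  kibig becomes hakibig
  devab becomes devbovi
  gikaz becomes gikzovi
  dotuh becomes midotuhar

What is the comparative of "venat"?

mesomver and kalfur both end in -r yet inflect differently (mesomverori, mikalfurar), so the final letter is not what conditions the rule; the last vowel is.
"venat" has last vowel 'a'. The stems whose last vowel is 'a' (mamaz → mamzovi, devab → devbovi, gikaz → gikzovi) delete the last vowel and add -ovi.
So venat → ventovi.

ventovi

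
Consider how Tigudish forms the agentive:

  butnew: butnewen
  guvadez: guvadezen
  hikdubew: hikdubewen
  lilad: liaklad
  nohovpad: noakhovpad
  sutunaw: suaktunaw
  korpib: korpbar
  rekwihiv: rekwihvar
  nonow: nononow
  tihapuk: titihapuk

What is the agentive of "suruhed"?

butnew and sutunaw both end in -w yet inflect differently (butnewen, suaktunaw), so the final letter is not what conditions the rule; the last vowel is.
"suruhed" has last vowel 'e'. The stems whose last vowel is 'e' (butnew → butnewen, guvadez → guvadezen, hikdubew → hikdubewen) add -en.
So suruhed → suruheden.

suruheden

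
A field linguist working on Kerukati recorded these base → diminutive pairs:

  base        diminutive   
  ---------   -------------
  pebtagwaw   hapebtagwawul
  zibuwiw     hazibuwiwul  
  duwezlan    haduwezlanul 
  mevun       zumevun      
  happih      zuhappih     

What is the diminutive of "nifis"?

zunifis

duwezlan and mevun both end in -n yet inflect differently (haduwezlanul, zumevun), so the final letter is not what conditions the rule; the number of vowels is.
"nifis" has 2 vowels. The stems with 2 vowels (mevun → zumevun, happih → zuhappih) add the prefix zu-.
The other pattern: stems with 3 vowels add ha- … -ul around the stem.
So nifis → zunifis.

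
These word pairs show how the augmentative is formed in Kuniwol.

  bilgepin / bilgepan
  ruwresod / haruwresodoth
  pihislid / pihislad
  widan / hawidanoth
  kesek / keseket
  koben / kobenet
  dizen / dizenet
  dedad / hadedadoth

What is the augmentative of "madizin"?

bilgepin and koben both end in -n yet inflect differently (bilgepan, kobenet), so the final letter is not what conditions the rule; the last vowel is.
"madizin" has last vowel 'i'. The stems whose last vowel is 'i' (pihislid → pihislad, bilgepin → bilgepan) change the last vowel to 'a'.
So madizin → madizan.

madizan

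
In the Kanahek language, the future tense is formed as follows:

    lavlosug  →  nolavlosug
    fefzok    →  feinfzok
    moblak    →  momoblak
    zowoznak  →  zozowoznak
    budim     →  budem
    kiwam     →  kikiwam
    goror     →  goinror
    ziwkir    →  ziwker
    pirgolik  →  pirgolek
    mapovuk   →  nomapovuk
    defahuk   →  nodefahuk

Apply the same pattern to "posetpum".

noposetpum

defahuk and fefzok both end in -k yet inflect differently (nodefahuk, feinfzok), so the final letter is not what conditions the rule; the last vowel is.
"posetpum" has last vowel 'u'. The stems whose last vowel is 'u' (defahuk → nodefahuk, lavlosug → nolavlosug, mapovuk → nomapovuk) add the prefix no-.
So posetpum → noposetpum.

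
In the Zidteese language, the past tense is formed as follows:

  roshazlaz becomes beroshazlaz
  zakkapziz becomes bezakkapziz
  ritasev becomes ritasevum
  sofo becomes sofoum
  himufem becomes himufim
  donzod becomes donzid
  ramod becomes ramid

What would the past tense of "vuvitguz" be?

"vuvitguz" ends in -z. The stems ending in -z (roshazlaz → beroshazlaz, zakkapziz → bezakkapziz) add the prefix be-.
So vuvitguz → bevuvitguz.

bevuvitguz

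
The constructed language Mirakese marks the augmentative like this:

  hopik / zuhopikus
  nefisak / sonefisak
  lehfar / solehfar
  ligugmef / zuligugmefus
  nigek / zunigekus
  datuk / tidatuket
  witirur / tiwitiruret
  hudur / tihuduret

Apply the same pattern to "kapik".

witirur and lehfar both end in -r yet inflect differently (tiwitiruret, solehfar), so the final letter is not what conditions the rule; the last vowel is.
"kapik" has last vowel 'i'. The one such stem in the data (hopik → zuhopikus) adds zu- … -us around the stem, so the same rule applies.
The other patterns: stems whose last vowel is 'u' add ti- … -et around the stem; stems whose last vowel is 'a' add the prefix so-.
So kapik → zukapikus.

zukapikus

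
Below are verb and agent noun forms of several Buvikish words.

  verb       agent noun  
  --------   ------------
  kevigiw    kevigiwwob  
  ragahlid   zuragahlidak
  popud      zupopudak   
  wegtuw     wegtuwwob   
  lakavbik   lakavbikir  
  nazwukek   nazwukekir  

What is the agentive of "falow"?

falowwob

lakavbik and kevigiw both have last vowel 'i' yet inflect differently (lakavbikir, kevigiwwob), so the last vowel is not what conditions the rule; the final letter is.
"falow" ends in -w. The stems ending in -w (wegtuw → wegtuwwob, kevigiw → kevigiwwob) double the final consonant and add -ob.
The other patterns: stems ending in -k add -ir; stems ending in -d add zu- … -ak around the stem.
So falow → falowwob.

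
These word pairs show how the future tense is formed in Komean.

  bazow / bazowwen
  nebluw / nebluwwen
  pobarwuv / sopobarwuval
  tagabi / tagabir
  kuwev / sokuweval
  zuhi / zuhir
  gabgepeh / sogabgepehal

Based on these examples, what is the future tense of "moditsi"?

"moditsi" ends in -i. The stems ending in -i (zuhi → zuhir, tagabi → tagabir) drop the final letter and add -ir.
The other patterns: stems ending in -w double the final consonant and add -en; stems ending in -h or -v add so- … -al around the stem.
So moditsi → moditsir.

moditsir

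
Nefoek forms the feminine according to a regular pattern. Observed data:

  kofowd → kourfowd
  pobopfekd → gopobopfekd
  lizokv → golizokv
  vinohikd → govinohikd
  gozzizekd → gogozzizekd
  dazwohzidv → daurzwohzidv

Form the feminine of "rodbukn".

gozzizekd and kofowd both end in -d yet inflect differently (gogozzizekd, kourfowd), so the final letter is not what conditions the rule; the second-to-last letter is.
"rodbukn" has second-to-last letter 'k'. The stems whose second-to-last letter is 'k' (gozzizekd → gogozzizekd, pobopfekd → gopobopfekd, vinohikd → govinohikd) add the prefix go-.
So rodbukn → gorodbukn.

gorodbukn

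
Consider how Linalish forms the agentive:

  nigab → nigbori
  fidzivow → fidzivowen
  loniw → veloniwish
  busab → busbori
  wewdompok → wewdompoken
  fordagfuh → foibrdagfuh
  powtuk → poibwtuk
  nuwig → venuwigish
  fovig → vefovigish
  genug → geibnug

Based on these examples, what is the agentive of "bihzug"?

biibhzug

genug and fovig both end in -g yet inflect differently (geibnug, vefovigish), so the final letter is not what conditions the rule; the last vowel is.
"bihzug" has last vowel 'u'. The stems whose last vowel is 'u' (fordagfuh → foibrdagfuh, genug → geibnug, powtuk → poibwtuk) insert -ib- after the first vowel.
So bihzug → biibhzug.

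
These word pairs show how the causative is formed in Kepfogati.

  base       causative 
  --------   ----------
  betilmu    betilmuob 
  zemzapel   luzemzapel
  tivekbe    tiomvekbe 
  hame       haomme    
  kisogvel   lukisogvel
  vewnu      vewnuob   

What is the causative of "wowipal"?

luwowipal

tivekbe and kisogvel both have last vowel 'e' yet inflect differently (tiomvekbe, lukisogvel), so the last vowel is not what conditions the rule; the final letter is.
"wowipal" ends in -l. The stems ending in -l (kisogvel → lukisogvel, zemzapel → luzemzapel) add the prefix lu-.
So wowipal → luwowipal.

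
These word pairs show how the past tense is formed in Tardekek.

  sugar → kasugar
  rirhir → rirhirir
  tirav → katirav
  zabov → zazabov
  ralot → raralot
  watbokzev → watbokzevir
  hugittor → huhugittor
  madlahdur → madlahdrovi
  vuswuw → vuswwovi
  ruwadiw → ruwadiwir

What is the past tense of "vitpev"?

vitpevir

"vitpev" has last vowel 'e'. The one such stem in the data (watbokzev → watbokzevir) adds -ir, so the same rule applies.
The other patterns: stems whose last vowel is 'o' repeat the first consonant+vowel as a prefix; stems whose last vowel is 'u' delete the last vowel and add -ovi; stems whose last vowel is 'a' add the prefix ka-.
So vitpev → vitpevir.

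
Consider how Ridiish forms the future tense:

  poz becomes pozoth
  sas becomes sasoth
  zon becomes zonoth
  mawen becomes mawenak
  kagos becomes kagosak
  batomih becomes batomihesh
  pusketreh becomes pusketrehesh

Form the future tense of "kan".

kanoth

zon and mawen both end in -n yet inflect differently (zonoth, mawenak), so the final letter is not what conditions the rule; the number of vowels is.
"kan" has 1 vowel. The stems with 1 vowel (poz → pozoth, sas → sasoth, zon → zonoth) add -oth.
So kan → kanoth.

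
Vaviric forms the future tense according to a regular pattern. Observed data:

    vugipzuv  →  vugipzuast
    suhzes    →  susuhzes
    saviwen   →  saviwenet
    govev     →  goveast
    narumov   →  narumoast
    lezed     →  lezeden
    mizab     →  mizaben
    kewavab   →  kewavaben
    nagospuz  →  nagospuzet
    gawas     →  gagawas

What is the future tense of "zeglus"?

zezeglus

lezed and govev both have last vowel 'e' yet inflect differently (lezeden, goveast), so the last vowel is not what conditions the rule; the final letter is.
"zeglus" ends in -s. The stems ending in -s (gawas → gagawas, suhzes → susuhzes) repeat the first consonant+vowel as a prefix.
The other patterns: stems ending in -b or -d add -en; stems ending in -v drop the final letter and add -ast; stems ending in -n or -z add -et.
So zeglus → zezeglus.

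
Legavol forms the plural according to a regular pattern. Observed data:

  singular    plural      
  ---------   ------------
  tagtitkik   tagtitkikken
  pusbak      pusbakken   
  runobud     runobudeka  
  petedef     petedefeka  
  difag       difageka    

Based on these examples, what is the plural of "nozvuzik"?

nozvuzikken

"nozvuzik" ends in -k. The stems ending in -k (tagtitkik → tagtitkikken, pusbak → pusbakken) double the final consonant and add -en.
So nozvuzik → nozvuzikken.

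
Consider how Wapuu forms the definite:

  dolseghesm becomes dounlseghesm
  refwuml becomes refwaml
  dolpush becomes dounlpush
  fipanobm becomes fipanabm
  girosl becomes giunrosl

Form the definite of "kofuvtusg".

kounfuvtusg

"kofuvtusg" has second-to-last letter 's'. The stems whose second-to-last letter is 's' (girosl → giunrosl, dolpush → dounlpush, dolseghesm → dounlseghesm) insert -un- after the first vowel.
So kofuvtusg → kounfuvtusg.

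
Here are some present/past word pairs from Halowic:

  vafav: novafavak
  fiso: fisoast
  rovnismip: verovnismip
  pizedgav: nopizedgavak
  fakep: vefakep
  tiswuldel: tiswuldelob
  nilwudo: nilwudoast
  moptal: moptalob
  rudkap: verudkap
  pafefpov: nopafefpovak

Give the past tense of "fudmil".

fakep and tiswuldel both have last vowel 'e' yet inflect differently (vefakep, tiswuldelob), so the last vowel is not what conditions the rule; the final letter is.
"fudmil" ends in -l. The stems ending in -l (tiswuldel → tiswuldelob, moptal → moptalob) add -ob.
The other patterns: stems ending in -p add the prefix ve-; stems ending in -v add no- … -ak around the stem; stems ending in -o add -ast.
So fudmil → fudmilob.

fudmilob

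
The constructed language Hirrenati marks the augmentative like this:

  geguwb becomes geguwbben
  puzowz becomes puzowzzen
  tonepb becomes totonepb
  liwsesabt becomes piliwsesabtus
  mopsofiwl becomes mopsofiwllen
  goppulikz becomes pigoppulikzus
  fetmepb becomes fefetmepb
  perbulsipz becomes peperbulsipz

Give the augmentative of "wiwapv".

geguwb and tonepb both end in -b yet inflect differently (geguwbben, totonepb), so the final letter is not what conditions the rule; the second-to-last letter is.
"wiwapv" has second-to-last letter 'p'. The stems whose second-to-last letter is 'p' (tonepb → totonepb, fetmepb → fefetmepb, perbulsipz → peperbulsipz) repeat the first consonant+vowel as a prefix.
The other patterns: stems whose second-to-last letter is 'w' double the final consonant and add -en; stems whose second-to-last letter is 'b' or 'k' add pi- … -us around the stem.
So wiwapv → wiwiwapv.

wiwiwapv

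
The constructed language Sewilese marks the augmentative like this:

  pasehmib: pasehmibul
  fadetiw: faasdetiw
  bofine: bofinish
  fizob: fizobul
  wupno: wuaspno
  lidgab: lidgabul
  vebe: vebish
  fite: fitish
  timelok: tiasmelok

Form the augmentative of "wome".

fizob and timelok both have last vowel 'o' yet inflect differently (fizobul, tiasmelok), so the last vowel is not what conditions the rule; the final letter is.
"wome" ends in -e. The stems ending in -e (bofine → bofinish, vebe → vebish, fite → fitish) drop the final letter and add -ish.
So wome → womish.

womish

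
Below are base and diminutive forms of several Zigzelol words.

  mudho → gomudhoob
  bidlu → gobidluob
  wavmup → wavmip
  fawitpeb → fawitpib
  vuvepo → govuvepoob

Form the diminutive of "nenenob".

wavmup and bidlu both have last vowel 'u' yet inflect differently (wavmip, gobidluob), so the last vowel is not what conditions the rule; whether the stem ends in a vowel or a consonant is.
"nenenob" ends in a consonant. The stems ending in a consonant (wavmup → wavmip, fawitpeb → fawitpib) change the last vowel to 'i'.
So nenenob → nenenib.

nenenib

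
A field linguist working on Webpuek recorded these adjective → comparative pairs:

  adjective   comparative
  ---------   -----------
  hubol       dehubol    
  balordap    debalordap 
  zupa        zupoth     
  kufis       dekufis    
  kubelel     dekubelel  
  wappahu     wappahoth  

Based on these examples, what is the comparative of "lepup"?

"lepup" ends in a consonant. The stems ending in a consonant (hubol → dehubol, kufis → dekufis, balordap → debalordap) add the prefix de-.
The other pattern: stems ending in a vowel drop the final letter and add -oth.
So lepup → delepup.

delepup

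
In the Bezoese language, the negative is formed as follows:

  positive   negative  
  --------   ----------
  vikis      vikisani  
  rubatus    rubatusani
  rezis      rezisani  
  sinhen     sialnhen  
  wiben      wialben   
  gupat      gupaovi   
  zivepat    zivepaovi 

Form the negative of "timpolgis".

timpolgisani

"timpolgis" ends in -s. The stems ending in -s (rubatus → rubatusani, rezis → rezisani, vikis → vikisani) add -ani.
The other patterns: stems ending in -t drop the final letter and add -ovi; stems ending in -n insert -al- after the first vowel.
So timpolgis → timpolgisani.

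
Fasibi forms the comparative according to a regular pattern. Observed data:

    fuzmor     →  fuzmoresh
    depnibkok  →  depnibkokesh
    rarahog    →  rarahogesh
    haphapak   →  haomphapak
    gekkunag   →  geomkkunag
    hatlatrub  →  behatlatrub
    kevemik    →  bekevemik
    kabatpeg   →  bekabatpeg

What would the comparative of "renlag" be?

"renlag" has last vowel 'a'. The stems whose last vowel is 'a' (haphapak → haomphapak, gekkunag → geomkkunag) insert -om- after the first vowel.
So renlag → reomnlag.

reomnlag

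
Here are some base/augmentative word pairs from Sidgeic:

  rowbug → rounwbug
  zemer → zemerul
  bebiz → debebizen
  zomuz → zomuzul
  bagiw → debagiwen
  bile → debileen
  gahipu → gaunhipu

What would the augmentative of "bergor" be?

debergoren

"bergor" begins with b-. The stems beginning with b- (bebiz → debebizen, bile → debileen, bagiw → debagiwen) add de- … -en around the stem.
The other patterns: stems beginning with z- add -ul; stems beginning with g- or r- insert -un- after the first vowel.
So bergor → debergoren.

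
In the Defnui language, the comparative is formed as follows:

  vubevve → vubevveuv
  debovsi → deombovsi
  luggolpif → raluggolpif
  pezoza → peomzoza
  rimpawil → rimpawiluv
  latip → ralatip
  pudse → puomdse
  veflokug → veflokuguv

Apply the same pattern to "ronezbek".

pudse and vubevve both end in -e yet inflect differently (puomdse, vubevveuv), so the final letter is not what conditions the rule; the first letter is.
"ronezbek" begins with r-. The one such stem in the data (rimpawil → rimpawiluv) adds -uv, so the same rule applies.
So ronezbek → ronezbekuv.

ronezbekuv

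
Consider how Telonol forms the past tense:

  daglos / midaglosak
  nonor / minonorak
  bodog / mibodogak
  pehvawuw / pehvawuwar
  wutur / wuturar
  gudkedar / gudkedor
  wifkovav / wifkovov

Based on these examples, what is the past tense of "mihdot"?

mimihdotak

"mihdot" has last vowel 'o'. The stems whose last vowel is 'o' (daglos → midaglosak, nonor → minonorak, bodog → mibodogak) add mi- … -ak around the stem.
The other patterns: stems whose last vowel is 'u' add -ar; stems whose last vowel is 'a' change the last vowel to 'o'.
So mihdot → mimihdotak.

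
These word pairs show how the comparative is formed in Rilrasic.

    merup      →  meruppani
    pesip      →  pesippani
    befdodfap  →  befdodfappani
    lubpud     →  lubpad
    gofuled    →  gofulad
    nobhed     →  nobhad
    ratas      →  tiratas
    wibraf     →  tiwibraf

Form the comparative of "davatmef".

tidavatmef

merup and lubpud both have last vowel 'u' yet inflect differently (meruppani, lubpad), so the last vowel is not what conditions the rule; the final letter is.
"davatmef" ends in -f. The one such stem in the data (wibraf → tiwibraf) adds the prefix ti-, so the same rule applies.
So davatmef → tidavatmef.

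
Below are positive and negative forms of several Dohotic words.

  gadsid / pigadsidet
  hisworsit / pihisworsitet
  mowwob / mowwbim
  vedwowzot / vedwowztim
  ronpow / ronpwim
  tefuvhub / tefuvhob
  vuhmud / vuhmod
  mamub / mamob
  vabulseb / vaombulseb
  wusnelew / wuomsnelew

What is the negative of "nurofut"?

nurofot

hisworsit and vedwowzot both end in -t yet inflect differently (pihisworsitet, vedwowztim), so the final letter is not what conditions the rule; the last vowel is.
"nurofut" has last vowel 'u'. The stems whose last vowel is 'u' (tefuvhub → tefuvhob, vuhmud → vuhmod, mamub → mamob) change the last vowel to 'o'.
The other patterns: stems whose last vowel is 'i' add pi- … -et around the stem; stems whose last vowel is 'o' delete the last vowel and add -im; stems whose last vowel is 'e' insert -om- after the first vowel.
So nurofut → nurofot.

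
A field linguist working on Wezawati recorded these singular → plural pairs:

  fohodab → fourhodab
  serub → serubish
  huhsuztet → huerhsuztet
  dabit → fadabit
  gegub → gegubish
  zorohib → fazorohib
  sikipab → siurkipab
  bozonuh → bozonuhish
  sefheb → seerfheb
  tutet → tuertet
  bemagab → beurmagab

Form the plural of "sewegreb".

sefheb and gegub both end in -b yet inflect differently (seerfheb, gegubish), so the final letter is not what conditions the rule; the last vowel is.
"sewegreb" has last vowel 'e'. The stems whose last vowel is 'e' (sefheb → seerfheb, tutet → tuertet, huhsuztet → huerhsuztet) insert -er- after the first vowel.
The other patterns: stems whose last vowel is 'u' add -ish; stems whose last vowel is 'a' insert -ur- after the first vowel; stems whose last vowel is 'i' add the prefix fa-.
So sewegreb → seerwegreb.

seerwegreb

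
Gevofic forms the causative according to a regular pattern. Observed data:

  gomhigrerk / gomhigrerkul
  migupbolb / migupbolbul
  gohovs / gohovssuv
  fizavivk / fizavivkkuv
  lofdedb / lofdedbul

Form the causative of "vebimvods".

vebimvodsul

fizavivk and gomhigrerk both end in -k yet inflect differently (fizavivkkuv, gomhigrerkul), so the final letter is not what conditions the rule; the second-to-last letter is.
"vebimvods" has second-to-last letter 'd'. The one such stem in the data (lofdedb → lofdedbul) adds -ul, so the same rule applies.
So vebimvods → vebimvodsul.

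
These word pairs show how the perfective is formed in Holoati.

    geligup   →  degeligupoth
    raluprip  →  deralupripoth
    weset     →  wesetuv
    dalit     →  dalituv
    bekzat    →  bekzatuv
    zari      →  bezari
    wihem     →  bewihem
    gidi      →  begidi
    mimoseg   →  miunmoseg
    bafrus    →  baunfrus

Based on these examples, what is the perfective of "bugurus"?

raluprip and dalit both have last vowel 'i' yet inflect differently (deralupripoth, dalituv), so the last vowel is not what conditions the rule; the final letter is.
"bugurus" ends in -s. The one such stem in the data (bafrus → baunfrus) inserts -un- after the first vowel (as does mimoseg), so the same rule applies.
The other patterns: stems ending in -p add de- … -oth around the stem; stems ending in -t add -uv; stems ending in -i or -m add the prefix be-.
So bugurus → buungurus.

buungurus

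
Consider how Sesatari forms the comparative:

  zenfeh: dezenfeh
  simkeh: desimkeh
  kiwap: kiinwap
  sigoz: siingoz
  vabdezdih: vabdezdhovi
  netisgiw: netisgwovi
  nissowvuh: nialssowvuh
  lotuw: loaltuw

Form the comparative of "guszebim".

guszebmovi

zenfeh and vabdezdih both end in -h yet inflect differently (dezenfeh, vabdezdhovi), so the final letter is not what conditions the rule; the last vowel is.
"guszebim" has last vowel 'i'. The stems whose last vowel is 'i' (vabdezdih → vabdezdhovi, netisgiw → netisgwovi) delete the last vowel and add -ovi.
The other patterns: stems whose last vowel is 'e' add the prefix de-; stems whose last vowel is 'a' or 'o' insert -in- after the first vowel; stems whose last vowel is 'u' insert -al- after the first vowel.
So guszebim → guszebmovi.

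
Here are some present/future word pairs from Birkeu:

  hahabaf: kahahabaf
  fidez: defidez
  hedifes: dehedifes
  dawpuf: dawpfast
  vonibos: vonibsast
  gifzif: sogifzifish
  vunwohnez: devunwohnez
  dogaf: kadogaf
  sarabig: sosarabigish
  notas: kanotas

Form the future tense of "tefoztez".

detefoztez

gifzif and hahabaf both end in -f yet inflect differently (sogifzifish, kahahabaf), so the final letter is not what conditions the rule; the last vowel is.
"tefoztez" has last vowel 'e'. The stems whose last vowel is 'e' (fidez → defidez, hedifes → dehedifes, vunwohnez → devunwohnez) add the prefix de-.
The other patterns: stems whose last vowel is 'i' add so- … -ish around the stem; stems whose last vowel is 'a' add the prefix ka-; stems whose last vowel is 'o' or 'u' delete the last vowel and add -ast.
So tefoztez → detefoztez.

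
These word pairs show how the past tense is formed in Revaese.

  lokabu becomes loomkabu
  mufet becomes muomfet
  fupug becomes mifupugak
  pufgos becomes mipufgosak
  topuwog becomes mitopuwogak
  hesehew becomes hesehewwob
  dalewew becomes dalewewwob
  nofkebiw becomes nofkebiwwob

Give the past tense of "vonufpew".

"vonufpew" ends in -w. The stems ending in -w (hesehew → hesehewwob, dalewew → dalewewwob, nofkebiw → nofkebiwwob) double the final consonant and add -ob.
The other patterns: stems ending in -t or -u insert -om- after the first vowel; stems ending in -g or -s add mi- … -ak around the stem.
So vonufpew → vonufpewwob.

vonufpewwob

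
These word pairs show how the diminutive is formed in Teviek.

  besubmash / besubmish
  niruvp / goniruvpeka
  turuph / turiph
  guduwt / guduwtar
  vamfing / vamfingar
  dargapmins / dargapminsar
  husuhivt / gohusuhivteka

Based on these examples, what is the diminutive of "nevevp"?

gonevevpeka

"nevevp" has second-to-last letter 'v'. The stems whose second-to-last letter is 'v' (niruvp → goniruvpeka, husuhivt → gohusuhivteka) add go- … -eka around the stem.
So nevevp → gonevevpeka.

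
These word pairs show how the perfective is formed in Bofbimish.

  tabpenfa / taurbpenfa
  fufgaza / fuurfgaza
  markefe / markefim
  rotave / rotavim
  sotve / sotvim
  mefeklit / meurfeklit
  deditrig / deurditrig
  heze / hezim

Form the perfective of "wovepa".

markefe and mefeklit both begin with m- yet inflect differently (markefim, meurfeklit), so the first letter is not what conditions the rule; the final letter is.
"wovepa" ends in -a. The stems ending in -a (tabpenfa → taurbpenfa, fufgaza → fuurfgaza) insert -ur- after the first vowel.
The other pattern: stems ending in -e drop the final letter and add -im.
So wovepa → wourvepa.

wourvepa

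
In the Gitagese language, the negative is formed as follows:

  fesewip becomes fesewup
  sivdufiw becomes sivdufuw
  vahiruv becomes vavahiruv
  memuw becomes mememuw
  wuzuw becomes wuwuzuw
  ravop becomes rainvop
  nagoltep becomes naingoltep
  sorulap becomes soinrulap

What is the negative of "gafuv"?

gagafuv

sivdufiw and memuw both end in -w yet inflect differently (sivdufuw, mememuw), so the final letter is not what conditions the rule; the last vowel is.
"gafuv" has last vowel 'u'. The stems whose last vowel is 'u' (vahiruv → vavahiruv, memuw → mememuw, wuzuw → wuwuzuw) repeat the first consonant+vowel as a prefix.
So gafuv → gagafuv.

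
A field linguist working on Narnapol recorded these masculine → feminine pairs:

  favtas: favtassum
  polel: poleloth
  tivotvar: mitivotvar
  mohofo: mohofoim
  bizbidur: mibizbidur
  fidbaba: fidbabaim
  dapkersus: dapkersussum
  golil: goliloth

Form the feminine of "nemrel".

"nemrel" ends in -l. The stems ending in -l (polel → poleloth, golil → goliloth) add -oth.
The other patterns: stems ending in -r add the prefix mi-; stems ending in -s double the final consonant and add -um; stems ending in -a or -o add -im.
So nemrel → nemreloth.

nemreloth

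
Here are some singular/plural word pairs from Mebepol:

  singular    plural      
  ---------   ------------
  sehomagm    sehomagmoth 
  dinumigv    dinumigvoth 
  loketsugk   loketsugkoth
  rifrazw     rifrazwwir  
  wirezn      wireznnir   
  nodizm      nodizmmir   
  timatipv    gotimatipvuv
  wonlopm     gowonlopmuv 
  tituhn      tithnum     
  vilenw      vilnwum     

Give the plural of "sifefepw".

gosifefepwuv

"sifefepw" has second-to-last letter 'p'. The stems whose second-to-last letter is 'p' (timatipv → gotimatipvuv, wonlopm → gowonlopmuv) add go- … -uv around the stem.
The other patterns: stems whose second-to-last letter is 'g' add -oth; stems whose second-to-last letter is 'z' double the final consonant and add -ir; stems whose second-to-last letter is 'h' or 'n' delete the last vowel and add -um.
So sifefepw → gosifefepwuv.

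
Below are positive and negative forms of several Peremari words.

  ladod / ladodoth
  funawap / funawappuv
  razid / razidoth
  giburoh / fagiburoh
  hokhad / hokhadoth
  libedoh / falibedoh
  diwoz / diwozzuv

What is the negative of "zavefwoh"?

giburoh and ladod both have last vowel 'o' yet inflect differently (fagiburoh, ladodoth), so the last vowel is not what conditions the rule; the final letter is.
"zavefwoh" ends in -h. The stems ending in -h (giburoh → fagiburoh, libedoh → falibedoh) add the prefix fa-.
So zavefwoh → fazavefwoh.

fazavefwoh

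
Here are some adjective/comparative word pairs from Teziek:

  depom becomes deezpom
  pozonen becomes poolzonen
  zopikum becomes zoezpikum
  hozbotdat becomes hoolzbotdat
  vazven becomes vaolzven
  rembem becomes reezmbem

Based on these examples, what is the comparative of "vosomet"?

voolsomet

"vosomet" ends in -t. The one such stem in the data (hozbotdat → hoolzbotdat) inserts -ol- after the first vowel (as do vazven, pozonen), so the same rule applies.
So vosomet → voolsomet.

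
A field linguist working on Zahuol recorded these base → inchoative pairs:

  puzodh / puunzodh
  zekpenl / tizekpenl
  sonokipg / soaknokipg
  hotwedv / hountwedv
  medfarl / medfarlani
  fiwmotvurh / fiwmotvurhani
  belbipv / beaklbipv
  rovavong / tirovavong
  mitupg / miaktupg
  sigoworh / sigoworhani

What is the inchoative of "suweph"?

suakweph

medfarl and zekpenl both end in -l yet inflect differently (medfarlani, tizekpenl), so the final letter is not what conditions the rule; the second-to-last letter is.
"suweph" has second-to-last letter 'p'. The stems whose second-to-last letter is 'p' (mitupg → miaktupg, sonokipg → soaknokipg, belbipv → beaklbipv) insert -ak- after the first vowel.
So suweph → suakweph.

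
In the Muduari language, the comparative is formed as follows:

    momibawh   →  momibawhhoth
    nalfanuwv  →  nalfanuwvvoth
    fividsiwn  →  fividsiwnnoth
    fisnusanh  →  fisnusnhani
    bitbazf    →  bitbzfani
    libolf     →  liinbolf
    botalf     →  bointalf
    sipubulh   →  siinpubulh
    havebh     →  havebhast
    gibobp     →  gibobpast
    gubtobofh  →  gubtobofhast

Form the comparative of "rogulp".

roingulp

momibawh and fisnusanh both end in -h yet inflect differently (momibawhhoth, fisnusnhani), so the final letter is not what conditions the rule; the second-to-last letter is.
"rogulp" has second-to-last letter 'l'. The stems whose second-to-last letter is 'l' (libolf → liinbolf, botalf → bointalf, sipubulh → siinpubulh) insert -in- after the first vowel.
So rogulp → roingulp.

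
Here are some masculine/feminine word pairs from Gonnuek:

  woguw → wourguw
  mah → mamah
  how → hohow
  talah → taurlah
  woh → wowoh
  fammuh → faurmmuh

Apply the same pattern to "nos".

"nos" has 1 vowel. The stems with 1 vowel (woh → wowoh, how → hohow, mah → mamah) repeat the first consonant+vowel as a prefix.
The other pattern: stems with 2 vowels insert -ur- after the first vowel.
So nos → nonos.

nonos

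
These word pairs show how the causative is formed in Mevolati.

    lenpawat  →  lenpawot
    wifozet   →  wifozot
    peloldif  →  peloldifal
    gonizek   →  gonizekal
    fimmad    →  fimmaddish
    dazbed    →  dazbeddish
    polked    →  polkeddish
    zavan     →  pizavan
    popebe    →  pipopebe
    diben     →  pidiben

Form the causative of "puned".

puneddish

wifozet and gonizek both have last vowel 'e' yet inflect differently (wifozot, gonizekal), so the last vowel is not what conditions the rule; the final letter is.
"puned" ends in -d. The stems ending in -d (fimmad → fimmaddish, dazbed → dazbeddish, polked → polkeddish) double the final consonant and add -ish.
So puned → puneddish.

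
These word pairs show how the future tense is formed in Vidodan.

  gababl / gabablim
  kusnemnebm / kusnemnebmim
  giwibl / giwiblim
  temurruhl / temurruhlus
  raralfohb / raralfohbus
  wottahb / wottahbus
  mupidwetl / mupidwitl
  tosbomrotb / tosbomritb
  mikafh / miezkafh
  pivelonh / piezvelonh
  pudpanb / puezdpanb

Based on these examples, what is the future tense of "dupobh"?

gababl and temurruhl both end in -l yet inflect differently (gabablim, temurruhlus), so the final letter is not what conditions the rule; the second-to-last letter is.
"dupobh" has second-to-last letter 'b'. The stems whose second-to-last letter is 'b' (gababl → gabablim, kusnemnebm → kusnemnebmim, giwibl → giwiblim) add -im.
The other patterns: stems whose second-to-last letter is 'h' add -us; stems whose second-to-last letter is 't' change the last vowel to 'i'; stems whose second-to-last letter is 'f' or 'n' insert -ez- after the first vowel.
So dupobh → dupobhim.

dupobhim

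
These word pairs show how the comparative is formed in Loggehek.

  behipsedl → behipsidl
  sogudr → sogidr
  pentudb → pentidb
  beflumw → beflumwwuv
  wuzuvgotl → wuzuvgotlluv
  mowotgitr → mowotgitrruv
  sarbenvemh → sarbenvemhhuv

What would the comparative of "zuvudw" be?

"zuvudw" has second-to-last letter 'd'. The stems whose second-to-last letter is 'd' (behipsedl → behipsidl, sogudr → sogidr, pentudb → pentidb) change the last vowel to 'i'.
The other pattern: stems whose second-to-last letter is 'm' or 't' double the final consonant and add -uv.
So zuvudw → zuvidw.

zuvidw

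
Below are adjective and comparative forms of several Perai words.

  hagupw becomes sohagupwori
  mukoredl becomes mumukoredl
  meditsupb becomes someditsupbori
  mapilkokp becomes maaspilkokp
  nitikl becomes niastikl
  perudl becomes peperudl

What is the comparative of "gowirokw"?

mukoredl and nitikl both end in -l yet inflect differently (mumukoredl, niastikl), so the final letter is not what conditions the rule; the second-to-last letter is.
"gowirokw" has second-to-last letter 'k'. The stems whose second-to-last letter is 'k' (nitikl → niastikl, mapilkokp → maaspilkokp) insert -as- after the first vowel.
So gowirokw → goaswirokw.

goaswirokw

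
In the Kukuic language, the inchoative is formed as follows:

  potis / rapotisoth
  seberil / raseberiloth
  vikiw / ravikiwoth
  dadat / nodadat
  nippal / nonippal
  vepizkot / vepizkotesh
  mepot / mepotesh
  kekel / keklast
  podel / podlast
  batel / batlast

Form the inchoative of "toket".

toktast

seberil and nippal both end in -l yet inflect differently (raseberiloth, nonippal), so the final letter is not what conditions the rule; the last vowel is.
"toket" has last vowel 'e'. The stems whose last vowel is 'e' (kekel → keklast, podel → podlast, batel → batlast) delete the last vowel and add -ast.
The other patterns: stems whose last vowel is 'i' add ra- … -oth around the stem; stems whose last vowel is 'a' add the prefix no-; stems whose last vowel is 'o' add -esh.
So toket → toktast.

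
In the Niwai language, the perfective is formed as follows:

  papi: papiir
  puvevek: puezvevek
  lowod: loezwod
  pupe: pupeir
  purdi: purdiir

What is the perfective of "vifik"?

viezfik

"vifik" ends in a consonant. The stems ending in a consonant (lowod → loezwod, puvevek → puezvevek) insert -ez- after the first vowel.
The other pattern: stems ending in a vowel add -ir.
So vifik → viezfik.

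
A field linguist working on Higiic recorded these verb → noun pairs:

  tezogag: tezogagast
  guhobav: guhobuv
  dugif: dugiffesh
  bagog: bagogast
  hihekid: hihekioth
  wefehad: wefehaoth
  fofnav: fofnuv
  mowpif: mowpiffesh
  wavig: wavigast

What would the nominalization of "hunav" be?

mowpif and hihekid both have last vowel 'i' yet inflect differently (mowpiffesh, hihekioth), so the last vowel is not what conditions the rule; the final letter is.
"hunav" ends in -v. The stems ending in -v (fofnav → fofnuv, guhobav → guhobuv) change the last vowel to 'u'.
So hunav → hunuv.

hunuv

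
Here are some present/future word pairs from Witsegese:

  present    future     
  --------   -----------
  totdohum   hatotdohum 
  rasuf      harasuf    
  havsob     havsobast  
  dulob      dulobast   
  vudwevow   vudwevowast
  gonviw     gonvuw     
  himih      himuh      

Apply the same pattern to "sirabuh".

hasirabuh

"sirabuh" has last vowel 'u'. The stems whose last vowel is 'u' (totdohum → hatotdohum, rasuf → harasuf) add the prefix ha-.
The other patterns: stems whose last vowel is 'o' add -ast; stems whose last vowel is 'i' change the last vowel to 'u'.
So sirabuh → hasirabuh.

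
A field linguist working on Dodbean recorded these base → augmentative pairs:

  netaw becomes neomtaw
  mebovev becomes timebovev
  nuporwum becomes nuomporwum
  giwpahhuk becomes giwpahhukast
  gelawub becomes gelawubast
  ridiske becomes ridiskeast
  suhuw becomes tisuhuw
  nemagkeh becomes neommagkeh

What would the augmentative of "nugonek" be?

nuomgonek

netaw and suhuw both end in -w yet inflect differently (neomtaw, tisuhuw), so the final letter is not what conditions the rule; the first letter is.
"nugonek" begins with n-. The stems beginning with n- (nuporwum → nuomporwum, netaw → neomtaw, nemagkeh → neommagkeh) insert -om- after the first vowel.
So nugonek → nuomgonek.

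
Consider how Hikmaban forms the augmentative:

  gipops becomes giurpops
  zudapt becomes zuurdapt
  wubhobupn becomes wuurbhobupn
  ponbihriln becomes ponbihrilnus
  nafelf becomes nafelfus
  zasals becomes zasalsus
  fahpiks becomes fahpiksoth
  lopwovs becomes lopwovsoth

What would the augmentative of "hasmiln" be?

"hasmiln" has second-to-last letter 'l'. The stems whose second-to-last letter is 'l' (ponbihriln → ponbihrilnus, nafelf → nafelfus, zasals → zasalsus) add -us.
The other patterns: stems whose second-to-last letter is 'p' insert -ur- after the first vowel; stems whose second-to-last letter is 'k' or 'v' add -oth.
So hasmiln → hasmilnus.

hasmilnus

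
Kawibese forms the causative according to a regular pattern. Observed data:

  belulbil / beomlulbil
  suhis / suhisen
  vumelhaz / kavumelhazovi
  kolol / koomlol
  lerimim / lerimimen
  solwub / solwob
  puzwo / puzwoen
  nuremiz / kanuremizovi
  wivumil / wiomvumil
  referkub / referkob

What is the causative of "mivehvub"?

mivehvob

"mivehvub" ends in -b. The stems ending in -b (solwub → solwob, referkub → referkob) change the last vowel to 'o'.
The other patterns: stems ending in -l insert -om- after the first vowel; stems ending in -z add ka- … -ovi around the stem; stems ending in -m, -o or -s add -en.
So mivehvub → mivehvob.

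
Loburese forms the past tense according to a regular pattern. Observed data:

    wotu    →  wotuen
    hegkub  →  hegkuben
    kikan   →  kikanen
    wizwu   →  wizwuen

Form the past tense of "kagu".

Every pair shown (wotu → wotuen, hegkub → hegkuben, kikan → kikanen, …) follows the same rule: add -en.
So kagu → kaguen.

kaguen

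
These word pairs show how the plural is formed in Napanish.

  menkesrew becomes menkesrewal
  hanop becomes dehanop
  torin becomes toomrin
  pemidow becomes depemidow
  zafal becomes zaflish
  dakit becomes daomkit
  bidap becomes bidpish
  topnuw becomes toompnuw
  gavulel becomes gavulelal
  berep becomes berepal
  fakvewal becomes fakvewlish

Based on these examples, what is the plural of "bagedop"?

gavulel and fakvewal both end in -l yet inflect differently (gavulelal, fakvewlish), so the final letter is not what conditions the rule; the last vowel is.
"bagedop" has last vowel 'o'. The stems whose last vowel is 'o' (hanop → dehanop, pemidow → depemidow) add the prefix de-.
The other patterns: stems whose last vowel is 'e' add -al; stems whose last vowel is 'a' delete the last vowel and add -ish; stems whose last vowel is 'i' or 'u' insert -om- after the first vowel.
So bagedop → debagedop.

debagedop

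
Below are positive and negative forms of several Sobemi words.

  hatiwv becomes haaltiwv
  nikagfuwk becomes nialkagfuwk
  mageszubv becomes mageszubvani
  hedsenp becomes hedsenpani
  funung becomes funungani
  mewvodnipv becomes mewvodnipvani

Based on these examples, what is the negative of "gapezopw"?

"gapezopw" has second-to-last letter 'p'. The one such stem in the data (mewvodnipv → mewvodnipvani) adds -ani, so the same rule applies.
So gapezopw → gapezopwani.

gapezopwani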